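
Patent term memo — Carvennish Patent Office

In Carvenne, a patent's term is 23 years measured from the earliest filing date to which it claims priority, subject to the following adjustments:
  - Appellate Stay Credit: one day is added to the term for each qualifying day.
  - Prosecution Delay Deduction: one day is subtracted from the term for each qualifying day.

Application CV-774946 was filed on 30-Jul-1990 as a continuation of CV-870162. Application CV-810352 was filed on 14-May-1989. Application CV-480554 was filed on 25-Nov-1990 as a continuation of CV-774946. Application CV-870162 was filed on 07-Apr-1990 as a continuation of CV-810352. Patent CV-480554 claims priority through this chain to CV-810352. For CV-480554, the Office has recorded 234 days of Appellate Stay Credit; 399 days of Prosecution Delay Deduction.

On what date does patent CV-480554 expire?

Earliest priority filing: 14 May 1989.
Base term: 14 May 1989 + 23 years → 14 May 2012.
Appellate Stay Credit: +234 days → 3 January 2013.
Prosecution Delay Deduction: −399 days → 1 December 2011.

2011-12-01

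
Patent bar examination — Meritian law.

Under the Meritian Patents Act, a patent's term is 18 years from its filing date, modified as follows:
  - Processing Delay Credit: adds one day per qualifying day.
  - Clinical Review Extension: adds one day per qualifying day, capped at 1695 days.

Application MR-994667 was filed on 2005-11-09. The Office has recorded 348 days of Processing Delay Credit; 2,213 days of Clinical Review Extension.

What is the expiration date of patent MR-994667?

2029-06-13

Base term: filing date + 18 years → 9 November 2023.
Processing Delay Credit: +348 days → 22 October 2024.
Clinical Review Extension: 2213 days claimed exceeds the 1695-day cap, so +1695 days → 13 June 2029.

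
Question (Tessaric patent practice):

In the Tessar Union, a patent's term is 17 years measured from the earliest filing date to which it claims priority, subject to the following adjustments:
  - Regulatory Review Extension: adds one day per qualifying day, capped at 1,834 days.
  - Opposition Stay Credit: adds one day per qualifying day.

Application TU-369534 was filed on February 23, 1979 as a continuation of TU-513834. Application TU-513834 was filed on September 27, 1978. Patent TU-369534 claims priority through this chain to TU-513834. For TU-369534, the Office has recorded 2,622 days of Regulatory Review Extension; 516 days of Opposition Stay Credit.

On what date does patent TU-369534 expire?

Earliest priority filing: 27 September 1978.
Base term: 27 September 1978 + 17 years → 27 September 1995.
Regulatory Review Extension: 2622 days claimed exceeds the 1834-day cap, so +1834 days → 4 October 2000.
Opposition Stay Credit: +516 days → 4 March 2002.

2002-03-04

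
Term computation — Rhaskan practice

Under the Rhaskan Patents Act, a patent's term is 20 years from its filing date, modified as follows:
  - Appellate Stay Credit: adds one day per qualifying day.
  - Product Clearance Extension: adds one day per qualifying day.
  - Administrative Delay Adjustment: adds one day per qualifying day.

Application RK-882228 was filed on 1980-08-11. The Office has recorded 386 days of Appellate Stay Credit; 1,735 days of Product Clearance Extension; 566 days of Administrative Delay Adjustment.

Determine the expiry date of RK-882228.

December 20, 2007

Base term: filing date + 20 years → 11 August 2000.
Appellate Stay Credit: +386 days → 1 September 2001.
Product Clearance Extension: +1735 days → 2 June 2006.
Administrative Delay Adjustment: +566 days → 20 December 2007.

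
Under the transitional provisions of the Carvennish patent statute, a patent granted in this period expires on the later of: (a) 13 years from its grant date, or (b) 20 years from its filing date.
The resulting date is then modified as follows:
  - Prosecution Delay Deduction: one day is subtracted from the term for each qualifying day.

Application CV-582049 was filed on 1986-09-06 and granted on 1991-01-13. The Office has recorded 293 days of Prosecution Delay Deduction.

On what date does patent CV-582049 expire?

(a) grant + 13 years → 13 January 2004.
(b) filing + 20 years → 6 September 2006.
Later of the two: 6 September 2006.
Prosecution Delay Deduction: −293 days → 17 November 2005.

2005-11-17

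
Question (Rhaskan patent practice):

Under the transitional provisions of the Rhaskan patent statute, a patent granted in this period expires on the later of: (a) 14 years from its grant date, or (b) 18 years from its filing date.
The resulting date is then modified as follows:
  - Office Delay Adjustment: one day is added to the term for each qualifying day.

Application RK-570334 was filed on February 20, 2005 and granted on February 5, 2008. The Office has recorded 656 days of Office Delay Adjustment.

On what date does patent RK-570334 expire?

(a) grant + 14 years → 5 February 2022.
(b) filing + 18 years → 20 February 2023.
Later of the two: 20 February 2023.
Office Delay Adjustment: +656 days → 7 December 2024.

2024-12-07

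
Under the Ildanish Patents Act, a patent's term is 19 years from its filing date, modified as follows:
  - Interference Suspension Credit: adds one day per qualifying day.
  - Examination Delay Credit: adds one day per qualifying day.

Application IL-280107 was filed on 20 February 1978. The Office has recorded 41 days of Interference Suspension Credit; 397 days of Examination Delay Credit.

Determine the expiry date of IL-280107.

May 4, 1998

Base term: filing date + 19 years → 20 February 1997.
Interference Suspension Credit: +41 days → 2 April 1997.
Examination Delay Credit: +397 days → 4 May 1998.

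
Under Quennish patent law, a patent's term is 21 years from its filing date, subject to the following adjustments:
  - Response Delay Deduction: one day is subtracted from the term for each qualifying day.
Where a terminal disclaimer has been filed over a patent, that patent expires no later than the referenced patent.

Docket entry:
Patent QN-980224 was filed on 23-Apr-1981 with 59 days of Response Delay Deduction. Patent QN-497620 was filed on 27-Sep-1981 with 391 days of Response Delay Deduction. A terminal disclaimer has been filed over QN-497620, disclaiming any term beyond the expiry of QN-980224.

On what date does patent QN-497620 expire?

2001-09-01

Natural term of QN-497620:
  Base: filing + 21 years → 27 September 2002.
  Response Delay Deduction: −391 days → 1 September 2001.
Expiry of referenced patent QN-980224:
  Base: filing + 21 years → 23 April 2002.
  Response Delay Deduction: −59 days → 23 February 2002.
Terminal disclaimer: QN-497620 expires on the earlier of 1 September 2001 and 23 February 2002.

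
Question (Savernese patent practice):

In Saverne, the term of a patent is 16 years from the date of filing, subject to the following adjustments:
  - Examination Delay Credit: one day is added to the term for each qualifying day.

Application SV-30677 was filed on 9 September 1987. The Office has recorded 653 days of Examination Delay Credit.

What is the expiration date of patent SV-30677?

2005-06-23

Base term: filing date + 16 years → 9 September 2003.
Examination Delay Credit: +653 days → 23 June 2005.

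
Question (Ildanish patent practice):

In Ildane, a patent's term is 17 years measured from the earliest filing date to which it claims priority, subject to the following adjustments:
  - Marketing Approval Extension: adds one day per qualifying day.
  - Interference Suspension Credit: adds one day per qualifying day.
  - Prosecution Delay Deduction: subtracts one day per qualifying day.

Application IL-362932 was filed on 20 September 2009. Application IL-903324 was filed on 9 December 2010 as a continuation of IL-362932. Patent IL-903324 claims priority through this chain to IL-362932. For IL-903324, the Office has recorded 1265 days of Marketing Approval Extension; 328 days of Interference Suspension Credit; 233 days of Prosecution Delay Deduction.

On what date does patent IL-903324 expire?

Earliest priority filing: 20 September 2009.
Base term: 20 September 2009 + 17 years → 20 September 2026.
Marketing Approval Extension: +1265 days → 8 March 2030.
Interference Suspension Credit: +328 days → 30 January 2031.
Prosecution Delay Deduction: −233 days → 11 June 2030.

June 11, 2030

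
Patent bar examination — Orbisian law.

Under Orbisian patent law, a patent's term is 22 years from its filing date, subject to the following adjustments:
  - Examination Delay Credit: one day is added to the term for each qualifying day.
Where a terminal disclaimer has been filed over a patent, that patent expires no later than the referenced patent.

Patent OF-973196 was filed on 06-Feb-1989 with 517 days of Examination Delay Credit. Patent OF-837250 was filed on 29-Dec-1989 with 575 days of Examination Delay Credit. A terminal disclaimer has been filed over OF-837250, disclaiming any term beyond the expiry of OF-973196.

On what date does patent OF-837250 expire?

Natural term of OF-837250:
  Base: filing + 22 years → 29 December 2011.
  Examination Delay Credit: +575 days → 26 July 2013.
Expiry of referenced patent OF-973196:
  Base: filing + 22 years → 6 February 2011.
  Examination Delay Credit: +517 days → 7 July 2012.
Terminal disclaimer: OF-837250 expires on the earlier of 26 July 2013 and 7 July 2012.

2012-07-07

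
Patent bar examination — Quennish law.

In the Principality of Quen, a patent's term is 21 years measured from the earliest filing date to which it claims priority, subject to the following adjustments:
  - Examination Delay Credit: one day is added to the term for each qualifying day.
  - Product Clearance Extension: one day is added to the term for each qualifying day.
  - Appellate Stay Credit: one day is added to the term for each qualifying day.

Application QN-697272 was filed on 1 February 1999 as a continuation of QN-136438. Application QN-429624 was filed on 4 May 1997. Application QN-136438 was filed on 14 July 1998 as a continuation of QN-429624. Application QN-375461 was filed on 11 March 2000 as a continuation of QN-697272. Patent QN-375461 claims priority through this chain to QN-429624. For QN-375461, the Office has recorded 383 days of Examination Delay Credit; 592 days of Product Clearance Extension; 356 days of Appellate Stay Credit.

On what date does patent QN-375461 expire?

December 25, 2021

Earliest priority filing: 4 May 1997.
Base term: 4 May 1997 + 21 years → 4 May 2018.
Examination Delay Credit: +383 days → 22 May 2019.
Product Clearance Extension: +592 days → 3 January 2021.
Appellate Stay Credit: +356 days → 25 December 2021.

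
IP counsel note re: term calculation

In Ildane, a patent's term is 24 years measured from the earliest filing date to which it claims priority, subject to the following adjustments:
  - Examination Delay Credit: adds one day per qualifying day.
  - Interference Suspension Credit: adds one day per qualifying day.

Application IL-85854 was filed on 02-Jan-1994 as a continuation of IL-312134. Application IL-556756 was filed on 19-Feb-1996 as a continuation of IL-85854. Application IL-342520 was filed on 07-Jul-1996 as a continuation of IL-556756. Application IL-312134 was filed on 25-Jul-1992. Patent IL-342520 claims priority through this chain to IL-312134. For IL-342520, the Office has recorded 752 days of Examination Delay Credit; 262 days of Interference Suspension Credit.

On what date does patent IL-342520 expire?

2019-05-05

Earliest priority filing: 25 July 1992.
Base term: 25 July 1992 + 24 years → 25 July 2016.
Examination Delay Credit: +752 days → 16 August 2018.
Interference Suspension Credit: +262 days → 5 May 2019.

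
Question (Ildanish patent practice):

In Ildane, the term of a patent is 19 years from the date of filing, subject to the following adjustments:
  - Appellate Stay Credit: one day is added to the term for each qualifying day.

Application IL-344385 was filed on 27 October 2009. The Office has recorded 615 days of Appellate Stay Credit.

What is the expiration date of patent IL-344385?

July 4, 2030

Base term: filing date + 19 years → 27 October 2028.
Appellate Stay Credit: +615 days → 4 July 2030.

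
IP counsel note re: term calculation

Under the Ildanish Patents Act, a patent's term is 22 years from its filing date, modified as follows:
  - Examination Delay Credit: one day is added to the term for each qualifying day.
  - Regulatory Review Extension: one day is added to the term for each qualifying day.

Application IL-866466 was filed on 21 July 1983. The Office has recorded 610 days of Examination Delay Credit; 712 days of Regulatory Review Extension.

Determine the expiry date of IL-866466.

2009-03-04

Base term: filing date + 22 years → 21 July 2005.
Examination Delay Credit: +610 days → 23 March 2007.
Regulatory Review Extension: +712 days → 4 March 2009.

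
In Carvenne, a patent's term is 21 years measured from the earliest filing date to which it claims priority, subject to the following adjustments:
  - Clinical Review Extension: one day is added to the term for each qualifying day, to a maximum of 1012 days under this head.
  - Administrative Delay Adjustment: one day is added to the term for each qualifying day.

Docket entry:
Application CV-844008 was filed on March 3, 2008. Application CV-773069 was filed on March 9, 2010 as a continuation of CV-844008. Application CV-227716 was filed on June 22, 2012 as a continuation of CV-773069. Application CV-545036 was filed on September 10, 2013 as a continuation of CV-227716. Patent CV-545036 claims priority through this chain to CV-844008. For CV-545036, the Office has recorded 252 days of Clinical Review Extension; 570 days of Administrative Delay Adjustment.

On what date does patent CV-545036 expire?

Earliest priority filing: 3 March 2008.
Base term: 3 March 2008 + 21 years → 3 March 2029.
Clinical Review Extension: 252 days (within the 1012-day cap) → +252 days → 10 November 2029.
Administrative Delay Adjustment: +570 days → 3 June 2031.

2031-06-03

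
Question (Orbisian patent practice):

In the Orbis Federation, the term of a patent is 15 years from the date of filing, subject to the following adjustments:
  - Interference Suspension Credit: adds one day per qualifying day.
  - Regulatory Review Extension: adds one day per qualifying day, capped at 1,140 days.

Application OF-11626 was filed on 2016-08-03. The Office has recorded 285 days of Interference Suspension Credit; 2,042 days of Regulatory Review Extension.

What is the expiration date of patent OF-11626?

Base term: filing date + 15 years → 3 August 2031.
Interference Suspension Credit: +285 days → 14 May 2032.
Regulatory Review Extension: 2042 days claimed exceeds the 1140-day cap, so +1140 days → 28 June 2035.

June 28, 2035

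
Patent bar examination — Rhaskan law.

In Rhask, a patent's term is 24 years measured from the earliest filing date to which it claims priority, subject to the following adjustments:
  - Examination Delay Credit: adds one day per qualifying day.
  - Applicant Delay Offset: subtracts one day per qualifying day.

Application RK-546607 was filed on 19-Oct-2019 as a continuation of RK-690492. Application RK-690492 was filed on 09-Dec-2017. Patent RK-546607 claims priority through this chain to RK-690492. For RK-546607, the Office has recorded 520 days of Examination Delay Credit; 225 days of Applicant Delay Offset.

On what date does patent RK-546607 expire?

Earliest priority filing: 9 December 2017.
Base term: 9 December 2017 + 24 years → 9 December 2041.
Examination Delay Credit: +520 days → 13 May 2043.
Applicant Delay Offset: −225 days → 30 September 2042.

September 30, 2042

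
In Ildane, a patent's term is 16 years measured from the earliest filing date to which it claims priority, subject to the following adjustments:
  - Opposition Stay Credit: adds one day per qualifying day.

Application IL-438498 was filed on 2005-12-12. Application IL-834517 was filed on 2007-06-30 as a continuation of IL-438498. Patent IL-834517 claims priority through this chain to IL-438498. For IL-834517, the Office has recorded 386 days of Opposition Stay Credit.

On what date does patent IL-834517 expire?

Earliest priority filing: 12 December 2005.
Base term: 12 December 2005 + 16 years → 12 December 2021.
Opposition Stay Credit: +386 days → 2 January 2023.

January 2, 2023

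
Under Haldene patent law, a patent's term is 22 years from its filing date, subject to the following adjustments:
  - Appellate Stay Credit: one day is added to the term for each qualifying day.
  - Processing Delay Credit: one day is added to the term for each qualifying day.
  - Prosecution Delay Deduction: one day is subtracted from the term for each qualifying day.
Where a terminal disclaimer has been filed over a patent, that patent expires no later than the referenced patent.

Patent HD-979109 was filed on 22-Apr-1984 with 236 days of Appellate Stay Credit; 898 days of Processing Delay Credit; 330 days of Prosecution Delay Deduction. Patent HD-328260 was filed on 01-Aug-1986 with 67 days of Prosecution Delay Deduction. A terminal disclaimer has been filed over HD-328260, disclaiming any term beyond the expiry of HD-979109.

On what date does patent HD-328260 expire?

Natural term of HD-328260:
  Base: filing + 22 years → 1 August 2008.
  Prosecution Delay Deduction: −67 days → 26 May 2008.
Expiry of referenced patent HD-979109:
  Base: filing + 22 years → 22 April 2006.
  Appellate Stay Credit: +236 days → 14 December 2006.
  Processing Delay Credit: +898 days → 30 May 2009.
  Prosecution Delay Deduction: −330 days → 4 July 2008.
Terminal disclaimer: HD-328260 expires on the earlier of 26 May 2008 and 4 July 2008.

May 26, 2008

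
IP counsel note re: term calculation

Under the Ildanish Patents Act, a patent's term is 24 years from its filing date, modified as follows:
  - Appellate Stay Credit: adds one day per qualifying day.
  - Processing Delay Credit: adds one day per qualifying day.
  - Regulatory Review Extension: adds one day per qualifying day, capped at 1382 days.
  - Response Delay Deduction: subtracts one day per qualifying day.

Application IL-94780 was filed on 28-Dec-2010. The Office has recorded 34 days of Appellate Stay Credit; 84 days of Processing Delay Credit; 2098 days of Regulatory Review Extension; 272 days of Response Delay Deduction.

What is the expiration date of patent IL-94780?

May 9, 2038

Base term: filing date + 24 years → 28 December 2034.
Appellate Stay Credit: +34 days → 31 January 2035.
Processing Delay Credit: +84 days → 25 April 2035.
Regulatory Review Extension: 2098 days claimed exceeds the 1382-day cap, so +1382 days → 5 February 2039.
Response Delay Deduction: −272 days → 9 May 2038.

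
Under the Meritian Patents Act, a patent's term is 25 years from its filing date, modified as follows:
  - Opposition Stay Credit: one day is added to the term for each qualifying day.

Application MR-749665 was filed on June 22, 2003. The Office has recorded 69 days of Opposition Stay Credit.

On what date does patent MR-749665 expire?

Base term: filing date + 25 years → 22 June 2028.
Opposition Stay Credit: +69 days → 30 August 2028.

2028-08-30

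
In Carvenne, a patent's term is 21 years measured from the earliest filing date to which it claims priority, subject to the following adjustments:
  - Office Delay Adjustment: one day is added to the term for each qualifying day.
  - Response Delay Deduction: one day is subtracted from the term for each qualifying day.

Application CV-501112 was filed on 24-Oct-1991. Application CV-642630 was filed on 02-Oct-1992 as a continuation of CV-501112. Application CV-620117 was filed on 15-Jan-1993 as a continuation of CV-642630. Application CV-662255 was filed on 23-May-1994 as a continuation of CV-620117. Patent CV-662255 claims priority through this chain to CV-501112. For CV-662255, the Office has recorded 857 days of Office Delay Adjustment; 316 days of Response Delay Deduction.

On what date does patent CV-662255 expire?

Earliest priority filing: 24 October 1991.
Base term: 24 October 1991 + 21 years → 24 October 2012.
Office Delay Adjustment: +857 days → 28 February 2015.
Response Delay Deduction: −316 days → 18 April 2014.

April 18, 2014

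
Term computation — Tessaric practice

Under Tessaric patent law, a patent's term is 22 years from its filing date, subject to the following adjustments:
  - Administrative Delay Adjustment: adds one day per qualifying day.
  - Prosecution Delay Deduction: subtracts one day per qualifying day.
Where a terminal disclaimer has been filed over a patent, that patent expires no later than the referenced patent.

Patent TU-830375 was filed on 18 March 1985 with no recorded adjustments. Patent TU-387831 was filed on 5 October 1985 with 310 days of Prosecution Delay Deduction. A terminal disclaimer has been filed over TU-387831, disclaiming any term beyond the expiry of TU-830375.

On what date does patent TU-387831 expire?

Natural term of TU-387831:
  Base: filing + 22 years → 5 October 2007.
  Prosecution Delay Deduction: −310 days → 29 November 2006.
Expiry of referenced patent TU-830375:
  Base: filing + 22 years → 18 March 2007.
Terminal disclaimer: TU-387831 expires on the earlier of 29 November 2006 and 18 March 2007.

November 29, 2006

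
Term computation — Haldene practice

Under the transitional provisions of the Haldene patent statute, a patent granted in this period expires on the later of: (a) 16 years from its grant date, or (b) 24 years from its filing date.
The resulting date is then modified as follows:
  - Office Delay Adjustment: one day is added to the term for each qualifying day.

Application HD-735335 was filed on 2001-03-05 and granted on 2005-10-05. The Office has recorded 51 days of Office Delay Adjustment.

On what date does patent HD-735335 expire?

(a) grant + 16 years → 5 October 2021.
(b) filing + 24 years → 5 March 2025.
Later of the two: 5 March 2025.
Office Delay Adjustment: +51 days → 25 April 2025.

April 25, 2025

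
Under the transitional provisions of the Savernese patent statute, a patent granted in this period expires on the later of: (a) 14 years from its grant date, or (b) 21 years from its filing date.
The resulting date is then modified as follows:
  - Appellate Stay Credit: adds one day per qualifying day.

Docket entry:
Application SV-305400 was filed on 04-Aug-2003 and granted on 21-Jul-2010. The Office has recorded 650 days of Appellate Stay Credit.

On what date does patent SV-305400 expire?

2026-05-16

(a) grant + 14 years → 21 July 2024.
(b) filing + 21 years → 4 August 2024.
Later of the two: 4 August 2024.
Appellate Stay Credit: +650 days → 16 May 2026.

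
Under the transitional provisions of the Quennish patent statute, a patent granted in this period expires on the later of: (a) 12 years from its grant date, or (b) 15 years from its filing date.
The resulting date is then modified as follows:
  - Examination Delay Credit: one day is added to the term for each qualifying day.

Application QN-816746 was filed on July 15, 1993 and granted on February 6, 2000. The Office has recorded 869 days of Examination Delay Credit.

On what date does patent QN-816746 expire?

(a) grant + 12 years → 6 February 2012.
(b) filing + 15 years → 15 July 2008.
Later of the two: 6 February 2012.
Examination Delay Credit: +869 days → 24 June 2014.

2014-06-24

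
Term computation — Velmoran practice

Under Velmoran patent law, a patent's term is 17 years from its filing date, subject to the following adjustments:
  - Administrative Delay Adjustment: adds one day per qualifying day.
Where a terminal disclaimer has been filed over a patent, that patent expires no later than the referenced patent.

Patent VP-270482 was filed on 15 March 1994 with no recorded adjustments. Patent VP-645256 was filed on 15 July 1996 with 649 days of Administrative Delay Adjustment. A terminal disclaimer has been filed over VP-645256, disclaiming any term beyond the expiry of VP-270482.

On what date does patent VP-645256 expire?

March 15, 2011

Natural term of VP-645256:
  Base: filing + 17 years → 15 July 2013.
  Administrative Delay Adjustment: +649 days → 25 April 2015.
Expiry of referenced patent VP-270482:
  Base: filing + 17 years → 15 March 2011.
Terminal disclaimer: VP-645256 expires on the earlier of 25 April 2015 and 15 March 2011.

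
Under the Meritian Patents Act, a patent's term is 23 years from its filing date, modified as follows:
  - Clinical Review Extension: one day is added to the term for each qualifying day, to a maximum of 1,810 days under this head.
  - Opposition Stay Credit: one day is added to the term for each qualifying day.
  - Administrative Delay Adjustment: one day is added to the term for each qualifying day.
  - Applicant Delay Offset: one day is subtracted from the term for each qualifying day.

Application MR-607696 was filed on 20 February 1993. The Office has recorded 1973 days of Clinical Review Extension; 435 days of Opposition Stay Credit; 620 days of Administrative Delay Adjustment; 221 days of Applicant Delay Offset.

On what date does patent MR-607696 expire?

Base term: filing date + 23 years → 20 February 2016.
Clinical Review Extension: 1973 days claimed exceeds the 1810-day cap, so +1810 days → 3 February 2021.
Opposition Stay Credit: +435 days → 14 April 2022.
Administrative Delay Adjustment: +620 days → 25 December 2023.
Applicant Delay Offset: −221 days → 18 May 2023.

May 18, 2023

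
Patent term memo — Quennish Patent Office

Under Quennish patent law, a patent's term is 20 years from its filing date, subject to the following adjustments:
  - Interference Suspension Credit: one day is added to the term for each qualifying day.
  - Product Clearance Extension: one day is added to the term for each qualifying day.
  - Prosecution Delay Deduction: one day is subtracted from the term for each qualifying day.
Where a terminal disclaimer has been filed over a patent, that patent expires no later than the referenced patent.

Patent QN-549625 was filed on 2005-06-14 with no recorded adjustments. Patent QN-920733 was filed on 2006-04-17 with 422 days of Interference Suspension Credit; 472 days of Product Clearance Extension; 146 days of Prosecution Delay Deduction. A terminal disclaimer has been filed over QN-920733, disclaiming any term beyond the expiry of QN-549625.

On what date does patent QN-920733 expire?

2025-06-14

Natural term of QN-920733:
  Base: filing + 20 years → 17 April 2026.
  Interference Suspension Credit: +422 days → 13 June 2027.
  Product Clearance Extension: +472 days → 27 September 2028.
  Prosecution Delay Deduction: −146 days → 4 May 2028.
Expiry of referenced patent QN-549625:
  Base: filing + 20 years → 14 June 2025.
Terminal disclaimer: QN-920733 expires on the earlier of 4 May 2028 and 14 June 2025.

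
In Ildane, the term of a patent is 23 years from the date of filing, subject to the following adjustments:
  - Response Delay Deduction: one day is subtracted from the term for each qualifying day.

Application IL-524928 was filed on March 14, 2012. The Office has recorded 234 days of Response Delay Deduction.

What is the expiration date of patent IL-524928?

July 23, 2034

Base term: filing date + 23 years → 14 March 2035.
Response Delay Deduction: −234 days → 23 July 2034.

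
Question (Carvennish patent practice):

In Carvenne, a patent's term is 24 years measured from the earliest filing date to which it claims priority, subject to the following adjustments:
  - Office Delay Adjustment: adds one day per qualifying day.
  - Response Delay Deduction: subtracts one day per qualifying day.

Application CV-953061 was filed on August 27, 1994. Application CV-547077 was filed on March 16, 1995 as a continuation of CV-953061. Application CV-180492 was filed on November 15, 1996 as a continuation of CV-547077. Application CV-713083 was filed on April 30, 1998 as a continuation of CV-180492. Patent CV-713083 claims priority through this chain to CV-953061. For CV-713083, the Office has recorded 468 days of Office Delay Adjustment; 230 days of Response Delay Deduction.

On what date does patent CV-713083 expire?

Earliest priority filing: 27 August 1994.
Base term: 27 August 1994 + 24 years → 27 August 2018.
Office Delay Adjustment: +468 days → 8 December 2019.
Response Delay Deduction: −230 days → 22 April 2019.

2019-04-22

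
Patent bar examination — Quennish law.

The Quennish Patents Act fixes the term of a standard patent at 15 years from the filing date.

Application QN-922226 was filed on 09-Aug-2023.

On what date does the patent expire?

Filing date + 15 years → 9 August 2038.

2038-08-09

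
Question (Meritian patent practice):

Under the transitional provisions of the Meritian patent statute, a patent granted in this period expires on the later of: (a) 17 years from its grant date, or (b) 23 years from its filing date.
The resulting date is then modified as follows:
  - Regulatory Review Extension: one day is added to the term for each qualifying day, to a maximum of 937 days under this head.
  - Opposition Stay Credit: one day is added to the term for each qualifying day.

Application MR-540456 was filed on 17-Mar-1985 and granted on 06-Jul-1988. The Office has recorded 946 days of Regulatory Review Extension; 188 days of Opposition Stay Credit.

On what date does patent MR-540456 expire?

2011-04-16

(a) grant + 17 years → 6 July 2005.
(b) filing + 23 years → 17 March 2008.
Later of the two: 17 March 2008.
Regulatory Review Extension: 946 days claimed exceeds the 937-day cap, so +937 days → 10 October 2010.
Opposition Stay Credit: +188 days → 16 April 2011.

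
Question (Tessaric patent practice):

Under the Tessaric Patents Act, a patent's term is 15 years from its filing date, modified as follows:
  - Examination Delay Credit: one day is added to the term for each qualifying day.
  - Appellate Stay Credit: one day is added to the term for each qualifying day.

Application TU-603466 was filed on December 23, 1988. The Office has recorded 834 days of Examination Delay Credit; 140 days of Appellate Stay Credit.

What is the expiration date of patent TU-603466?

August 23, 2006

Base term: filing date + 15 years → 23 December 2003.
Examination Delay Credit: +834 days → 5 April 2006.
Appellate Stay Credit: +140 days → 23 August 2006.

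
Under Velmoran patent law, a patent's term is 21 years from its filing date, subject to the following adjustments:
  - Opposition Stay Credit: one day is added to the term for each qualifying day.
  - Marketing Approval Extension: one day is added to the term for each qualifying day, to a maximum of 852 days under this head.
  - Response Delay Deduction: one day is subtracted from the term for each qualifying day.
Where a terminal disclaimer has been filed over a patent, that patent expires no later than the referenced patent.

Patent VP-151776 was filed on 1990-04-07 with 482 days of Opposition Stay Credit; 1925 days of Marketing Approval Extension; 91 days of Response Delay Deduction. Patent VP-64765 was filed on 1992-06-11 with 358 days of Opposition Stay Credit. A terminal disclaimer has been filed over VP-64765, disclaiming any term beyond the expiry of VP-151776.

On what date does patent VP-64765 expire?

June 4, 2014

Natural term of VP-64765:
  Base: filing + 21 years → 11 June 2013.
  Opposition Stay Credit: +358 days → 4 June 2014.
Expiry of referenced patent VP-151776:
  Base: filing + 21 years → 7 April 2011.
  Opposition Stay Credit: +482 days → 1 August 2012.
  Marketing Approval Extension: 1925 days claimed exceeds the 852-day cap, so +852 days → 1 December 2014.
  Response Delay Deduction: −91 days → 1 September 2014.
Terminal disclaimer: VP-64765 expires on the earlier of 4 June 2014 and 1 September 2014.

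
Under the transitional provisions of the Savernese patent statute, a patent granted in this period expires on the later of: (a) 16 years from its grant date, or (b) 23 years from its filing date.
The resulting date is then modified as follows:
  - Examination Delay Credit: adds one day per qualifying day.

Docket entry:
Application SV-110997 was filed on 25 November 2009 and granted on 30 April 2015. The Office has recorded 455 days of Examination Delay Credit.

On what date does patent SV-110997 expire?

February 23, 2034

(a) grant + 16 years → 30 April 2031.
(b) filing + 23 years → 25 November 2032.
Later of the two: 25 November 2032.
Examination Delay Credit: +455 days → 23 February 2034.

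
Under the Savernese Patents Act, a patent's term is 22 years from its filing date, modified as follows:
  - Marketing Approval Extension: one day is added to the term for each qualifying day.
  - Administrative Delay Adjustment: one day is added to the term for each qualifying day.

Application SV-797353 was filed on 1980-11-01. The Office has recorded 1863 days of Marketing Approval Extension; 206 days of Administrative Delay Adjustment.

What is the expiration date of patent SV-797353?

2008-07-01

Base term: filing date + 22 years → 1 November 2002.
Marketing Approval Extension: +1863 days → 8 December 2007.
Administrative Delay Adjustment: +206 days → 1 July 2008.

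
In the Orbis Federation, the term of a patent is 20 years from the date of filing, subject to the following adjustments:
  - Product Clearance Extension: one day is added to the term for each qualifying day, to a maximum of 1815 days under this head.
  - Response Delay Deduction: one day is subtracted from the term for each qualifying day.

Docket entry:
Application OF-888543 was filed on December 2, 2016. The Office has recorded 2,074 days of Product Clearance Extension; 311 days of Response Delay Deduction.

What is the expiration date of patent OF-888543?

Base term: filing date + 20 years → 2 December 2036.
Product Clearance Extension: 2074 days claimed exceeds the 1815-day cap, so +1815 days → 21 November 2041.
Response Delay Deduction: −311 days → 14 January 2041.

2041-01-14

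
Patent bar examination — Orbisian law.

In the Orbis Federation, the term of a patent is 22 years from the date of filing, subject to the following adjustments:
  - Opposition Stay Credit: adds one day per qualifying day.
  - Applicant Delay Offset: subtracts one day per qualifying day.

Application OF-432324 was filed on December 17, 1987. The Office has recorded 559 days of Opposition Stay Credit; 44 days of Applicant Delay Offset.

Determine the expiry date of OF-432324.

2011-05-16

Base term: filing date + 22 years → 17 December 2009.
Opposition Stay Credit: +559 days → 29 June 2011.
Applicant Delay Offset: −44 days → 16 May 2011.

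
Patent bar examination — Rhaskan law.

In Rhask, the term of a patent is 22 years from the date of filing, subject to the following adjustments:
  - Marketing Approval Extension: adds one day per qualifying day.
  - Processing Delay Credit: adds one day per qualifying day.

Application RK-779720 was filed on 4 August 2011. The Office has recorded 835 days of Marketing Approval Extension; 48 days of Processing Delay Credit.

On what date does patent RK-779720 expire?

January 4, 2036

Base term: filing date + 22 years → 4 August 2033.
Marketing Approval Extension: +835 days → 17 November 2035.
Processing Delay Credit: +48 days → 4 January 2036.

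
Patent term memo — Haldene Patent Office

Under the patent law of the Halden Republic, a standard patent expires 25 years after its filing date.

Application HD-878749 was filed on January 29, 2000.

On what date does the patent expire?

January 29, 2025

Filing date + 25 years → 29 January 2025.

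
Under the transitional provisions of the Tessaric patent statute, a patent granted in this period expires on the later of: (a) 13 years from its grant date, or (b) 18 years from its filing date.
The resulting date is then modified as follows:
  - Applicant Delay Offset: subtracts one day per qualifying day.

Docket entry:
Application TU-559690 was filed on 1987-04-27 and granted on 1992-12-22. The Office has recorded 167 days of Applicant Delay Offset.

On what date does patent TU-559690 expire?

(a) grant + 13 years → 22 December 2005.
(b) filing + 18 years → 27 April 2005.
Later of the two: 22 December 2005.
Applicant Delay Offset: −167 days → 8 July 2005.

July 8, 2005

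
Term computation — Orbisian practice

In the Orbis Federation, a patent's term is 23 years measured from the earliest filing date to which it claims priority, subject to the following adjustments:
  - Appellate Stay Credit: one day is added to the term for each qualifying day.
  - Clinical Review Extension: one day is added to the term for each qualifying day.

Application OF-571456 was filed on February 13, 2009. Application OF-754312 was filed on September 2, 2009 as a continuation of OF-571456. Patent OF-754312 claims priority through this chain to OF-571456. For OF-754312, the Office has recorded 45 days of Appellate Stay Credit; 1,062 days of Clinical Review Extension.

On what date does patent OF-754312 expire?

2035-02-24

Earliest priority filing: 13 February 2009.
Base term: 13 February 2009 + 23 years → 13 February 2032.
Appellate Stay Credit: +45 days → 29 March 2032.
Clinical Review Extension: +1062 days → 24 February 2035.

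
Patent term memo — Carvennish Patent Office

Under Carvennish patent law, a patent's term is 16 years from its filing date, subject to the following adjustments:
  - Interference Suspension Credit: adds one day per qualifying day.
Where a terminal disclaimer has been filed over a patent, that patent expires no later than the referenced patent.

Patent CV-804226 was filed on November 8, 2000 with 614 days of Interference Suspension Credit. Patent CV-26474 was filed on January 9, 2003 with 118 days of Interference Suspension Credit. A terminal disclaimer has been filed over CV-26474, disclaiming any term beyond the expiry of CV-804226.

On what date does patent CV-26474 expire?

2018-07-15

Natural term of CV-26474:
  Base: filing + 16 years → 9 January 2019.
  Interference Suspension Credit: +118 days → 7 May 2019.
Expiry of referenced patent CV-804226:
  Base: filing + 16 years → 8 November 2016.
  Interference Suspension Credit: +614 days → 15 July 2018.
Terminal disclaimer: CV-26474 expires on the earlier of 7 May 2019 and 15 July 2018.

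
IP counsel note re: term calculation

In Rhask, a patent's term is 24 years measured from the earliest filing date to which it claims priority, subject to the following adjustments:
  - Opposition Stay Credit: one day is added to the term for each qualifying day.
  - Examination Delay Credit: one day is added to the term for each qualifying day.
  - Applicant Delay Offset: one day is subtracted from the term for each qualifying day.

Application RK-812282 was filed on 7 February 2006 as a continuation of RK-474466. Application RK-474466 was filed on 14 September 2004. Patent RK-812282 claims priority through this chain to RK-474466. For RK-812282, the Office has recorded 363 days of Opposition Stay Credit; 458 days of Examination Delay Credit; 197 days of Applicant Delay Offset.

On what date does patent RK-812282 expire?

May 31, 2030

Earliest priority filing: 14 September 2004.
Base term: 14 September 2004 + 24 years → 14 September 2028.
Opposition Stay Credit: +363 days → 12 September 2029.
Examination Delay Credit: +458 days → 14 December 2030.
Applicant Delay Offset: −197 days → 31 May 2030.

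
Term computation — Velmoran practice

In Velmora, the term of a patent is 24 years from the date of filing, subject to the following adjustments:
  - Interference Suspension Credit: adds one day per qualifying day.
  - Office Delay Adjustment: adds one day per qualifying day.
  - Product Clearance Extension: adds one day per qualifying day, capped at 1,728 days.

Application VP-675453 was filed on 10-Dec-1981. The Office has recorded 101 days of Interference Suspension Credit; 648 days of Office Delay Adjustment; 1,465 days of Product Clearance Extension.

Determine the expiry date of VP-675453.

Base term: filing date + 24 years → 10 December 2005.
Interference Suspension Credit: +101 days → 21 March 2006.
Office Delay Adjustment: +648 days → 29 December 2007.
Product Clearance Extension: 1465 days (within the 1728-day cap) → +1465 days → 2 January 2012.

January 2, 2012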